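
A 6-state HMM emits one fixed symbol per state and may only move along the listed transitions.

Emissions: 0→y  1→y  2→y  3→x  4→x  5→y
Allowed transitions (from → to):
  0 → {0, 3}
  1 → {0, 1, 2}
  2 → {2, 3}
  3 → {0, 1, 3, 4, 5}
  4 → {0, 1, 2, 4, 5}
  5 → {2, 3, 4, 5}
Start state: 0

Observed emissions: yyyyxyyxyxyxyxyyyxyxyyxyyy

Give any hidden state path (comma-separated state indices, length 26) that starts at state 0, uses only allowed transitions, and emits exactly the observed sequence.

  [0] y  {0,1,2,5}  => 0  start
  [1] y  {0,1,2,5}  => 0  0->0 ok
  [2] y  {0,1,2,5}  => 0  0->0 ok
  [3] y  {0,1,2,5}  => 0  0->0 ok
  [4] x  {3,4}  => 3  0->3 ok
  [5] y  {0,1,2,5}  => 1  3->1 ok
  [6] y  {0,1,2,5}  => 0  1->0 ok
  [7] x  {3,4}  => 3  0->3 ok
  [8] y  {0,1,2,5}  => 5  3->5 ok
  [9] x  {3,4}  => 4  5->4 ok
  [10] y  {0,1,2,5}  => 0  4->0 ok
  [11] x  {3,4}  => 3  0->3 ok
  [12] y  {0,1,2,5}  => 0  3->0 ok
  [13] x  {3,4}  => 3  0->3 ok
  [14] y  {0,1,2,5}  => 1  3->1 ok
  [15] y  {0,1,2,5}  => 1  1->1 ok
  [16] y  {0,1,2,5}  => 2  1->2 ok
  [17] x  {3,4}  => 3  2->3 ok
  [18] y  {0,1,2,5}  => 5  3->5 ok
  [19] x  {3,4}  => 3  5->3 ok
  [20] y  {0,1,2,5}  => 1  3->1 ok
  [21] y  {0,1,2,5}  => 0  1->0 ok
  [22] x  {3,4}  => 3  0->3 ok
  [23] y  {0,1,2,5}  => 1  3->1 ok
  [24] y  {0,1,2,5}  => 2  1->2 ok
  [25] y  {0,1,2,5}  => 2  2->2 ok

0,0,0,0,3,1,0,3,5,4,0,3,0,3,1,1,2,3,5,3,1,0,3,1,2,2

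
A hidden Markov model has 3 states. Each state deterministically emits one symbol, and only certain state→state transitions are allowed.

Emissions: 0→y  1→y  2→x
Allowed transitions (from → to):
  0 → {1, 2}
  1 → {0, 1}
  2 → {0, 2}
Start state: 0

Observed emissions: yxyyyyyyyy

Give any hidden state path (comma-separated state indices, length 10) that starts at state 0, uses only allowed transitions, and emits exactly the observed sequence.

  t0 'y' -> {0,1}, take 0 (start)
  t1 'x' -> {2}, take 2 (0->2 ok)
  t2 'y' -> {0,1}, take 0 (2->0 ok)
  t3 'y' -> {0,1}, take 1 (0->1 ok)
  t4 'y' -> {0,1}, take 1 (1->1 ok)
  t5 'y' -> {0,1}, take 0 (1->0 ok)
  t6 'y' -> {0,1}, take 1 (0->1 ok)
  t7 'y' -> {0,1}, take 0 (1->0 ok)
  t8 'y' -> {0,1}, take 1 (0->1 ok)
  t9 'y' -> {0,1}, take 0 (1->0 ok)

0,2,0,1,1,0,1,0,1,0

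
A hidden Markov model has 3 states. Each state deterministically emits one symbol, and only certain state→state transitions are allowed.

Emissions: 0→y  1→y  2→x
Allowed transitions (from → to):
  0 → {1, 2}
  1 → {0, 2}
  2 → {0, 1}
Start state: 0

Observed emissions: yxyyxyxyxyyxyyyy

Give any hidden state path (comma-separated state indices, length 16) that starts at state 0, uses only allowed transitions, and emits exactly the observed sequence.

  t0 'y' -> {0,1}, take 0 (start)
  t1 'x' -> {2}, take 2 (0->2 ok)
  t2 'y' -> {0,1}, take 1 (2->1 ok)
  t3 'y' -> {0,1}, take 0 (1->0 ok)
  t4 'x' -> {2}, take 2 (0->2 ok)
  t5 'y' -> {0,1}, take 0 (2->0 ok)
  t6 'x' -> {2}, take 2 (0->2 ok)
  t7 'y' -> {0,1}, take 0 (2->0 ok)
  t8 'x' -> {2}, take 2 (0->2 ok)
  t9 'y' -> {0,1}, take 0 (2->0 ok)
  t10 'y' -> {0,1}, take 1 (0->1 ok)
  t11 'x' -> {2}, take 2 (1->2 ok)
  t12 'y' -> {0,1}, take 1 (2->1 ok)
  t13 'y' -> {0,1}, take 0 (1->0 ok)
  t14 'y' -> {0,1}, take 1 (0->1 ok)
  t15 'y' -> {0,1}, take 0 (1->0 ok)

0,2,1,0,2,0,2,0,2,0,1,2,1,0,1,0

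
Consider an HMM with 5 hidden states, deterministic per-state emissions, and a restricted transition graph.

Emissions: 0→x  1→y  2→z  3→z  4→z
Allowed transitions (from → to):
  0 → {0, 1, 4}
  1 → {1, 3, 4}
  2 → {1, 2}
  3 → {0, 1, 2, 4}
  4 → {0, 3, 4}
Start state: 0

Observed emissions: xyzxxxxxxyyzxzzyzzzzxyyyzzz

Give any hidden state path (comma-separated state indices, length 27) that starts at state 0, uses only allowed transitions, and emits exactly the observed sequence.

  0: obs=x cand={0} pick 0 [start]
  1: obs=y cand={1} pick 1 [0->1 ok]
  2: obs=z cand={2,3,4} pick 3 [1->3 ok]
  3: obs=x cand={0} pick 0 [3->0 ok]
  4: obs=x cand={0} pick 0 [0->0 ok]
  5: obs=x cand={0} pick 0 [0->0 ok]
  6: obs=x cand={0} pick 0 [0->0 ok]
  7: obs=x cand={0} pick 0 [0->0 ok]
  8: obs=x cand={0} pick 0 [0->0 ok]
  9: obs=y cand={1} pick 1 [0->1 ok]
  10: obs=y cand={1} pick 1 [1->1 ok]
  11: obs=z cand={2,3,4} pick 4 [1->4 ok]
  12: obs=x cand={0} pick 0 [4->0 ok]
  13: obs=z cand={2,3,4} pick 4 [0->4 ok]
  14: obs=z cand={2,3,4} pick 3 [4->3 ok]
  15: obs=y cand={1} pick 1 [3->1 ok]
  16: obs=z cand={2,3,4} pick 3 [1->3 ok]
  17: obs=z cand={2,3,4} pick 4 [3->4 ok]
  18: obs=z cand={2,3,4} pick 4 [4->4 ok]
  19: obs=z cand={2,3,4} pick 4 [4->4 ok]
  20: obs=x cand={0} pick 0 [4->0 ok]
  21: obs=y cand={1} pick 1 [0->1 ok]
  22: obs=y cand={1} pick 1 [1->1 ok]
  23: obs=y cand={1} pick 1 [1->1 ok]
  24: obs=z cand={2,3,4} pick 3 [1->3 ok]
  25: obs=z cand={2,3,4} pick 4 [3->4 ok]
  26: obs=z cand={2,3,4} pick 3 [4->3 ok]

0,1,3,0,0,0,0,0,0,1,1,4,0,4,3,1,3,4,4,4,0,1,1,1,3,4,3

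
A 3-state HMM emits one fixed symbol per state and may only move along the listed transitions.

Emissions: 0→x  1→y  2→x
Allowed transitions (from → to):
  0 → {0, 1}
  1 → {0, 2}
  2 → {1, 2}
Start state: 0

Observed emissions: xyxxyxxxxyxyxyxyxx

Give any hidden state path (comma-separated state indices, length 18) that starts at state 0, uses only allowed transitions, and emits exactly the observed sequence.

  pos 0: x in {0,2}, choose 0; start
  pos 1: y in {1}, choose 1; 0->1 ok
  pos 2: x in {0,2}, choose 2; 1->2 ok
  pos 3: x in {0,2}, choose 2; 2->2 ok
  pos 4: y in {1}, choose 1; 2->1 ok
  pos 5: x in {0,2}, choose 0; 1->0 ok
  pos 6: x in {0,2}, choose 0; 0->0 ok
  pos 7: x in {0,2}, choose 0; 0->0 ok
  pos 8: x in {0,2}, choose 0; 0->0 ok
  pos 9: y in {1}, choose 1; 0->1 ok
  pos 10: x in {0,2}, choose 0; 1->0 ok
  pos 11: y in {1}, choose 1; 0->1 ok
  pos 12: x in {0,2}, choose 2; 1->2 ok
  pos 13: y in {1}, choose 1; 2->1 ok
  pos 14: x in {0,2}, choose 2; 1->2 ok
  pos 15: y in {1}, choose 1; 2->1 ok
  pos 16: x in {0,2}, choose 2; 1->2 ok
  pos 17: x in {0,2}, choose 2; 2->2 ok

0,1,2,2,1,0,0,0,0,1,0,1,2,1,2,1,2,2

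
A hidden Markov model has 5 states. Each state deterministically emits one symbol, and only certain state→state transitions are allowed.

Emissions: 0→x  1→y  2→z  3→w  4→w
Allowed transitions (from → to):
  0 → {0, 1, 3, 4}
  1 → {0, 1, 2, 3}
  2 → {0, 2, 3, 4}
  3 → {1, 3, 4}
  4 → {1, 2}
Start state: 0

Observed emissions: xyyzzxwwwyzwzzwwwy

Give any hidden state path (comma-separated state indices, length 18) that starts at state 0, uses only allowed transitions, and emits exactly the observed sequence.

  0: obs=x cand={0} pick 0 [start]
  1: obs=y cand={1} pick 1 [0->1 ok]
  2: obs=y cand={1} pick 1 [1->1 ok]
  3: obs=z cand={2} pick 2 [1->2 ok]
  4: obs=z cand={2} pick 2 [2->2 ok]
  5: obs=x cand={0} pick 0 [2->0 ok]
  6: obs=w cand={3,4} pick 3 [0->3 ok]
  7: obs=w cand={3,4} pick 3 [3->3 ok]
  8: obs=w cand={3,4} pick 4 [3->4 ok]
  9: obs=y cand={1} pick 1 [4->1 ok]
  10: obs=z cand={2} pick 2 [1->2 ok]
  11: obs=w cand={3,4} pick 4 [2->4 ok]
  12: obs=z cand={2} pick 2 [4->2 ok]
  13: obs=z cand={2} pick 2 [2->2 ok]
  14: obs=w cand={3,4} pick 3 [2->3 ok]
  15: obs=w cand={3,4} pick 3 [3->3 ok]
  16: obs=w cand={3,4} pick 3 [3->3 ok]
  17: obs=y cand={1} pick 1 [3->1 ok]

0,1,1,2,2,0,3,3,4,1,2,4,2,2,3,3,3,1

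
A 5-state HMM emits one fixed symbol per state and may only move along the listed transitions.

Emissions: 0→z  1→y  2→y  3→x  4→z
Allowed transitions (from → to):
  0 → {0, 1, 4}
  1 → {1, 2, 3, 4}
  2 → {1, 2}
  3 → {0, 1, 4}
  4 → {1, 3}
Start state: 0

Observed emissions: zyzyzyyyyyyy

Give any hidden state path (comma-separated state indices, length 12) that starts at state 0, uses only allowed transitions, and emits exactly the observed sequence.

  t0 'z' -> {0,4}, take 0 (start)
  t1 'y' -> {1,2}, take 1 (0->1 ok)
  t2 'z' -> {0,4}, take 4 (1->4 ok)
  t3 'y' -> {1,2}, take 1 (4->1 ok)
  t4 'z' -> {0,4}, take 4 (1->4 ok)
  t5 'y' -> {1,2}, take 1 (4->1 ok)
  t6 'y' -> {1,2}, take 1 (1->1 ok)
  t7 'y' -> {1,2}, take 2 (1->2 ok)
  t8 'y' -> {1,2}, take 2 (2->2 ok)
  t9 'y' -> {1,2}, take 2 (2->2 ok)
  t10 'y' -> {1,2}, take 2 (2->2 ok)
  t11 'y' -> {1,2}, take 1 (2->1 ok)

0,1,4,1,4,1,1,2,2,2,2,1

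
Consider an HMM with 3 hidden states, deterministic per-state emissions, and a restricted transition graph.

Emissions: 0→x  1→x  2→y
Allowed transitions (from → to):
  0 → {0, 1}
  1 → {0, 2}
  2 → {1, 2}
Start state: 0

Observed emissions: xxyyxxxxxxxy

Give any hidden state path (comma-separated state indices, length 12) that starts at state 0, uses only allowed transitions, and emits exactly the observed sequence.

  pos 0: x in {0,1}, choose 0; start
  pos 1: x in {0,1}, choose 1; 0->1 ok
  pos 2: y in {2}, choose 2; 1->2 ok
  pos 3: y in {2}, choose 2; 2->2 ok
  pos 4: x in {0,1}, choose 1; 2->1 ok
  pos 5: x in {0,1}, choose 0; 1->0 ok
  pos 6: x in {0,1}, choose 0; 0->0 ok
  pos 7: x in {0,1}, choose 0; 0->0 ok
  pos 8: x in {0,1}, choose 1; 0->1 ok
  pos 9: x in {0,1}, choose 0; 1->0 ok
  pos 10: x in {0,1}, choose 1; 0->1 ok
  pos 11: y in {2}, choose 2; 1->2 ok

0,1,2,2,1,0,0,0,1,0,1,2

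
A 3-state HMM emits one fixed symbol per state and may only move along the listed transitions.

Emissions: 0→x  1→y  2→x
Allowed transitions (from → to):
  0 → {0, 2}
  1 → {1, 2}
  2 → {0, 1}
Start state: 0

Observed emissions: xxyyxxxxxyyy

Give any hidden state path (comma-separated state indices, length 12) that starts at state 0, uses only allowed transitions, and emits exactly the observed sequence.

0,2,1,1,2,0,0,0,2,1,1,1

  pos 0: x in {0,2}, choose 0; start
  pos 1: x in {0,2}, choose 2; 0->2 ok
  pos 2: y in {1}, choose 1; 2->1 ok
  pos 3: y in {1}, choose 1; 1->1 ok
  pos 4: x in {0,2}, choose 2; 1->2 ok
  pos 5: x in {0,2}, choose 0; 2->0 ok
  pos 6: x in {0,2}, choose 0; 0->0 ok
  pos 7: x in {0,2}, choose 0; 0->0 ok
  pos 8: x in {0,2}, choose 2; 0->2 ok
  pos 9: y in {1}, choose 1; 2->1 ok
  pos 10: y in {1}, choose 1; 1->1 ok
  pos 11: y in {1}, choose 1; 1->1 ok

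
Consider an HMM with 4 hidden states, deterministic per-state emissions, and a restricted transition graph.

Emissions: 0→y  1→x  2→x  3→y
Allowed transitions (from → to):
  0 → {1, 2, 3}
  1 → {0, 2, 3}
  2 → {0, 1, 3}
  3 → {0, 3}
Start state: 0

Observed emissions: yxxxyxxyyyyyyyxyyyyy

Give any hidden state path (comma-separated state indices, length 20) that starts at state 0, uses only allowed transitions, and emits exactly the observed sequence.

0,2,1,2,0,1,2,3,3,3,3,0,3,0,1,0,3,3,3,3

  pos 0: y in {0,3}, choose 0; start
  pos 1: x in {1,2}, choose 2; 0->2 ok
  pos 2: x in {1,2}, choose 1; 2->1 ok
  pos 3: x in {1,2}, choose 2; 1->2 ok
  pos 4: y in {0,3}, choose 0; 2->0 ok
  pos 5: x in {1,2}, choose 1; 0->1 ok
  pos 6: x in {1,2}, choose 2; 1->2 ok
  pos 7: y in {0,3}, choose 3; 2->3 ok
  pos 8: y in {0,3}, choose 3; 3->3 ok
  pos 9: y in {0,3}, choose 3; 3->3 ok
  pos 10: y in {0,3}, choose 3; 3->3 ok
  pos 11: y in {0,3}, choose 0; 3->0 ok
  pos 12: y in {0,3}, choose 3; 0->3 ok
  pos 13: y in {0,3}, choose 0; 3->0 ok
  pos 14: x in {1,2}, choose 1; 0->1 ok
  pos 15: y in {0,3}, choose 0; 1->0 ok
  pos 16: y in {0,3}, choose 3; 0->3 ok
  pos 17: y in {0,3}, choose 3; 3->3 ok
  pos 18: y in {0,3}, choose 3; 3->3 ok
  pos 19: y in {0,3}, choose 3; 3->3 ok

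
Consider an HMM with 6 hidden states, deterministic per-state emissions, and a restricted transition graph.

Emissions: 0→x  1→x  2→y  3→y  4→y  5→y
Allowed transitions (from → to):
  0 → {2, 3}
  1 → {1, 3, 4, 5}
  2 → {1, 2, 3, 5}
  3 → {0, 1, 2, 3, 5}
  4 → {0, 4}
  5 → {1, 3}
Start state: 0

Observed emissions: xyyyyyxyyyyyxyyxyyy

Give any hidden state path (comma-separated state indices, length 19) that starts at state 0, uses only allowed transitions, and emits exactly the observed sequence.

  t0 'x' -> {0,1}, take 0 (start)
  t1 'y' -> {2,3,4,5}, take 3 (0->3 ok)
  t2 'y' -> {2,3,4,5}, take 3 (3->3 ok)
  t3 'y' -> {2,3,4,5}, take 2 (3->2 ok)
  t4 'y' -> {2,3,4,5}, take 5 (2->5 ok)
  t5 'y' -> {2,3,4,5}, take 3 (5->3 ok)
  t6 'x' -> {0,1}, take 1 (3->1 ok)
  t7 'y' -> {2,3,4,5}, take 5 (1->5 ok)
  t8 'y' -> {2,3,4,5}, take 3 (5->3 ok)
  t9 'y' -> {2,3,4,5}, take 3 (3->3 ok)
  t10 'y' -> {2,3,4,5}, take 5 (3->5 ok)
  t11 'y' -> {2,3,4,5}, take 3 (5->3 ok)
  t12 'x' -> {0,1}, take 1 (3->1 ok)
  t13 'y' -> {2,3,4,5}, take 3 (1->3 ok)
  t14 'y' -> {2,3,4,5}, take 2 (3->2 ok)
  t15 'x' -> {0,1}, take 1 (2->1 ok)
  t16 'y' -> {2,3,4,5}, take 4 (1->4 ok)
  t17 'y' -> {2,3,4,5}, take 4 (4->4 ok)
  t18 'y' -> {2,3,4,5}, take 4 (4->4 ok)

0,3,3,2,5,3,1,5,3,3,5,3,1,3,2,1,4,4,4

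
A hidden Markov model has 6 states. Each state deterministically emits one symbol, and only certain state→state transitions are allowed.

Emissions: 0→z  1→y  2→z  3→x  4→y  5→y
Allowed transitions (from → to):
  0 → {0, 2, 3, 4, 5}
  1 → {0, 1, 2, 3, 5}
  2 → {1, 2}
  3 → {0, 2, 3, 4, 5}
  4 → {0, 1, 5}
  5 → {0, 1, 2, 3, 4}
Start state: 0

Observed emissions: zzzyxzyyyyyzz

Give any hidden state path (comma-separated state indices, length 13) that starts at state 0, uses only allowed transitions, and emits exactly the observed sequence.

0,0,2,1,3,0,4,5,1,5,1,2,2

  0: obs=z cand={0,2} pick 0 [start]
  1: obs=z cand={0,2} pick 0 [0->0 ok]
  2: obs=z cand={0,2} pick 2 [0->2 ok]
  3: obs=y cand={1,4,5} pick 1 [2->1 ok]
  4: obs=x cand={3} pick 3 [1->3 ok]
  5: obs=z cand={0,2} pick 0 [3->0 ok]
  6: obs=y cand={1,4,5} pick 4 [0->4 ok]
  7: obs=y cand={1,4,5} pick 5 [4->5 ok]
  8: obs=y cand={1,4,5} pick 1 [5->1 ok]
  9: obs=y cand={1,4,5} pick 5 [1->5 ok]
  10: obs=y cand={1,4,5} pick 1 [5->1 ok]
  11: obs=z cand={0,2} pick 2 [1->2 ok]
  12: obs=z cand={0,2} pick 2 [2->2 ok]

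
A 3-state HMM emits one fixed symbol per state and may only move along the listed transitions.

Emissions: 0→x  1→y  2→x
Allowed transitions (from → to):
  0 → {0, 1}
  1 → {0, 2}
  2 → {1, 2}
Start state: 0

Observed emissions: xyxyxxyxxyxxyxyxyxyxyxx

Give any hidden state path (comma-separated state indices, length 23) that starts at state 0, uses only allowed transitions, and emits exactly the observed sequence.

  [0] x  {0,2}  => 0  start
  [1] y  {1}  => 1  0->1 ok
  [2] x  {0,2}  => 2  1->2 ok
  [3] y  {1}  => 1  2->1 ok
  [4] x  {0,2}  => 2  1->2 ok
  [5] x  {0,2}  => 2  2->2 ok
  [6] y  {1}  => 1  2->1 ok
  [7] x  {0,2}  => 2  1->2 ok
  [8] x  {0,2}  => 2  2->2 ok
  [9] y  {1}  => 1  2->1 ok
  [10] x  {0,2}  => 2  1->2 ok
  [11] x  {0,2}  => 2  2->2 ok
  [12] y  {1}  => 1  2->1 ok
  [13] x  {0,2}  => 0  1->0 ok
  [14] y  {1}  => 1  0->1 ok
  [15] x  {0,2}  => 0  1->0 ok
  [16] y  {1}  => 1  0->1 ok
  [17] x  {0,2}  => 2  1->2 ok
  [18] y  {1}  => 1  2->1 ok
  [19] x  {0,2}  => 0  1->0 ok
  [20] y  {1}  => 1  0->1 ok
  [21] x  {0,2}  => 0  1->0 ok
  [22] x  {0,2}  => 0  0->0 ok

0,1,2,1,2,2,1,2,2,1,2,2,1,0,1,0,1,2,1,0,1,0,0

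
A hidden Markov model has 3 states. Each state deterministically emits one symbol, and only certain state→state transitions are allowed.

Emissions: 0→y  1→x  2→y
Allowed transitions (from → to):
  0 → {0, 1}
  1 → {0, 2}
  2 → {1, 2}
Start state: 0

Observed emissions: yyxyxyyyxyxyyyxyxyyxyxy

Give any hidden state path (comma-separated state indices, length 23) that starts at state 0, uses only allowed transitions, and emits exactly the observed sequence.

0,0,1,0,1,0,0,0,1,0,1,2,2,2,1,2,1,2,2,1,2,1,0

  0: obs=y cand={0,2} pick 0 [start]
  1: obs=y cand={0,2} pick 0 [0->0 ok]
  2: obs=x cand={1} pick 1 [0->1 ok]
  3: obs=y cand={0,2} pick 0 [1->0 ok]
  4: obs=x cand={1} pick 1 [0->1 ok]
  5: obs=y cand={0,2} pick 0 [1->0 ok]
  6: obs=y cand={0,2} pick 0 [0->0 ok]
  7: obs=y cand={0,2} pick 0 [0->0 ok]
  8: obs=x cand={1} pick 1 [0->1 ok]
  9: obs=y cand={0,2} pick 0 [1->0 ok]
  10: obs=x cand={1} pick 1 [0->1 ok]
  11: obs=y cand={0,2} pick 2 [1->2 ok]
  12: obs=y cand={0,2} pick 2 [2->2 ok]
  13: obs=y cand={0,2} pick 2 [2->2 ok]
  14: obs=x cand={1} pick 1 [2->1 ok]
  15: obs=y cand={0,2} pick 2 [1->2 ok]
  16: obs=x cand={1} pick 1 [2->1 ok]
  17: obs=y cand={0,2} pick 2 [1->2 ok]
  18: obs=y cand={0,2} pick 2 [2->2 ok]
  19: obs=x cand={1} pick 1 [2->1 ok]
  20: obs=y cand={0,2} pick 2 [1->2 ok]
  21: obs=x cand={1} pick 1 [2->1 ok]
  22: obs=y cand={0,2} pick 0 [1->0 ok]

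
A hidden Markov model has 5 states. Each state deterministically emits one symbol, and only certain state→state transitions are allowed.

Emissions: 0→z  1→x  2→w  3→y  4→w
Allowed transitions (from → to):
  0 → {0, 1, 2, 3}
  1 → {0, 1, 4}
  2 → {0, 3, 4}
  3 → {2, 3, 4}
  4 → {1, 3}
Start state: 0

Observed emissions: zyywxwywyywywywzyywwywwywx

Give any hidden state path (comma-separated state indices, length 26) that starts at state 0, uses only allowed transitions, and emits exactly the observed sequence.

0,3,3,4,1,4,3,4,3,3,2,3,2,3,2,0,3,3,2,4,3,2,4,3,4,1

  0: obs=z cand={0} pick 0 [start]
  1: obs=y cand={3} pick 3 [0->3 ok]
  2: obs=y cand={3} pick 3 [3->3 ok]
  3: obs=w cand={2,4} pick 4 [3->4 ok]
  4: obs=x cand={1} pick 1 [4->1 ok]
  5: obs=w cand={2,4} pick 4 [1->4 ok]
  6: obs=y cand={3} pick 3 [4->3 ok]
  7: obs=w cand={2,4} pick 4 [3->4 ok]
  8: obs=y cand={3} pick 3 [4->3 ok]
  9: obs=y cand={3} pick 3 [3->3 ok]
  10: obs=w cand={2,4} pick 2 [3->2 ok]
  11: obs=y cand={3} pick 3 [2->3 ok]
  12: obs=w cand={2,4} pick 2 [3->2 ok]
  13: obs=y cand={3} pick 3 [2->3 ok]
  14: obs=w cand={2,4} pick 2 [3->2 ok]
  15: obs=z cand={0} pick 0 [2->0 ok]
  16: obs=y cand={3} pick 3 [0->3 ok]
  17: obs=y cand={3} pick 3 [3->3 ok]
  18: obs=w cand={2,4} pick 2 [3->2 ok]
  19: obs=w cand={2,4} pick 4 [2->4 ok]
  20: obs=y cand={3} pick 3 [4->3 ok]
  21: obs=w cand={2,4} pick 2 [3->2 ok]
  22: obs=w cand={2,4} pick 4 [2->4 ok]
  23: obs=y cand={3} pick 3 [4->3 ok]
  24: obs=w cand={2,4} pick 4 [3->4 ok]
  25: obs=x cand={1} pick 1 [4->1 ok]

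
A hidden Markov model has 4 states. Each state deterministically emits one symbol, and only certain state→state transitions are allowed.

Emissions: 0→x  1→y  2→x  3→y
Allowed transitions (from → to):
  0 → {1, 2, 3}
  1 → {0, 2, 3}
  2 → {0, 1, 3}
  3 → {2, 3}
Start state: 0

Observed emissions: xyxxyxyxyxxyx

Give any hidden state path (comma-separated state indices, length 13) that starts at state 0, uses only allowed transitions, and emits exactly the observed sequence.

0,1,2,0,1,0,3,2,3,2,0,1,2

  pos 0: x in {0,2}, choose 0; start
  pos 1: y in {1,3}, choose 1; 0->1 ok
  pos 2: x in {0,2}, choose 2; 1->2 ok
  pos 3: x in {0,2}, choose 0; 2->0 ok
  pos 4: y in {1,3}, choose 1; 0->1 ok
  pos 5: x in {0,2}, choose 0; 1->0 ok
  pos 6: y in {1,3}, choose 3; 0->3 ok
  pos 7: x in {0,2}, choose 2; 3->2 ok
  pos 8: y in {1,3}, choose 3; 2->3 ok
  pos 9: x in {0,2}, choose 2; 3->2 ok
  pos 10: x in {0,2}, choose 0; 2->0 ok
  pos 11: y in {1,3}, choose 1; 0->1 ok
  pos 12: x in {0,2}, choose 2; 1->2 ok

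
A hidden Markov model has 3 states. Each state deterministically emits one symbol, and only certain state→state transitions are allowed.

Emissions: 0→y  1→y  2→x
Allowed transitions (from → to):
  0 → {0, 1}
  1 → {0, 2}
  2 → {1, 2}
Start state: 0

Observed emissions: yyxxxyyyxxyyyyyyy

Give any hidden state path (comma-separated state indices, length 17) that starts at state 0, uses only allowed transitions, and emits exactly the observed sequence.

0,1,2,2,2,1,0,1,2,2,1,0,1,0,0,1,0

  pos 0: y in {0,1}, choose 0; start
  pos 1: y in {0,1}, choose 1; 0->1 ok
  pos 2: x in {2}, choose 2; 1->2 ok
  pos 3: x in {2}, choose 2; 2->2 ok
  pos 4: x in {2}, choose 2; 2->2 ok
  pos 5: y in {0,1}, choose 1; 2->1 ok
  pos 6: y in {0,1}, choose 0; 1->0 ok
  pos 7: y in {0,1}, choose 1; 0->1 ok
  pos 8: x in {2}, choose 2; 1->2 ok
  pos 9: x in {2}, choose 2; 2->2 ok
  pos 10: y in {0,1}, choose 1; 2->1 ok
  pos 11: y in {0,1}, choose 0; 1->0 ok
  pos 12: y in {0,1}, choose 1; 0->1 ok
  pos 13: y in {0,1}, choose 0; 1->0 ok
  pos 14: y in {0,1}, choose 0; 0->0 ok
  pos 15: y in {0,1}, choose 1; 0->1 ok
  pos 16: y in {0,1}, choose 0; 1->0 ok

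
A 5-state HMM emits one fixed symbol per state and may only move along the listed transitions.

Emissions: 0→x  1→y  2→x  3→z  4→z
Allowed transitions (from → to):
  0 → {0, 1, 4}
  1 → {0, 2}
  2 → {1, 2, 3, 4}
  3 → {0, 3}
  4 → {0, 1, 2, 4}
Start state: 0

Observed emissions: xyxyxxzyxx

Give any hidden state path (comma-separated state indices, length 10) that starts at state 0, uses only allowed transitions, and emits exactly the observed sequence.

  [0] x  {0,2}  => 0  start
  [1] y  {1}  => 1  0->1 ok
  [2] x  {0,2}  => 2  1->2 ok
  [3] y  {1}  => 1  2->1 ok
  [4] x  {0,2}  => 0  1->0 ok
  [5] x  {0,2}  => 0  0->0 ok
  [6] z  {3,4}  => 4  0->4 ok
  [7] y  {1}  => 1  4->1 ok
  [8] x  {0,2}  => 0  1->0 ok
  [9] x  {0,2}  => 0  0->0 ok

0,1,2,1,0,0,4,1,0,0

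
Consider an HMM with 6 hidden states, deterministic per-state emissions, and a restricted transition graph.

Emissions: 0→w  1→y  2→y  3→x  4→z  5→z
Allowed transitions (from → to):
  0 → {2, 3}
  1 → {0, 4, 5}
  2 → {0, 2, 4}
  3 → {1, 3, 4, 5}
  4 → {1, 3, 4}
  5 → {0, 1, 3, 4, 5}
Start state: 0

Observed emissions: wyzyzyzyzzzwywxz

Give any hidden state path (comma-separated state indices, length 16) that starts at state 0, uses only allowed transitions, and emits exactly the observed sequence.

0,2,4,1,5,1,4,1,5,5,5,0,2,0,3,4

  [0] w  {0}  => 0  start
  [1] y  {1,2}  => 2  0->2 ok
  [2] z  {4,5}  => 4  2->4 ok
  [3] y  {1,2}  => 1  4->1 ok
  [4] z  {4,5}  => 5  1->5 ok
  [5] y  {1,2}  => 1  5->1 ok
  [6] z  {4,5}  => 4  1->4 ok
  [7] y  {1,2}  => 1  4->1 ok
  [8] z  {4,5}  => 5  1->5 ok
  [9] z  {4,5}  => 5  5->5 ok
  [10] z  {4,5}  => 5  5->5 ok
  [11] w  {0}  => 0  5->0 ok
  [12] y  {1,2}  => 2  0->2 ok
  [13] w  {0}  => 0  2->0 ok
  [14] x  {3}  => 3  0->3 ok
  [15] z  {4,5}  => 4  3->4 ok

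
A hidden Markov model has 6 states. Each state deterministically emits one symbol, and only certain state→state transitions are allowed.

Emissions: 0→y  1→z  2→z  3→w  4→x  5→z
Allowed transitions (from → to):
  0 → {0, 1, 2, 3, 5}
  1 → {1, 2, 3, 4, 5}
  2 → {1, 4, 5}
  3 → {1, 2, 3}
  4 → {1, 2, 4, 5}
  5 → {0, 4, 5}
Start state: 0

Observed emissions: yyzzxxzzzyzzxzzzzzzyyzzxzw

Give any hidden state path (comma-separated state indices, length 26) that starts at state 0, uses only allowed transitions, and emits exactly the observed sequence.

  t0 'y' -> {0}, take 0 (start)
  t1 'y' -> {0}, take 0 (0->0 ok)
  t2 'z' -> {1,2,5}, take 1 (0->1 ok)
  t3 'z' -> {1,2,5}, take 2 (1->2 ok)
  t4 'x' -> {4}, take 4 (2->4 ok)
  t5 'x' -> {4}, take 4 (4->4 ok)
  t6 'z' -> {1,2,5}, take 2 (4->2 ok)
  t7 'z' -> {1,2,5}, take 1 (2->1 ok)
  t8 'z' -> {1,2,5}, take 5 (1->5 ok)
  t9 'y' -> {0}, take 0 (5->0 ok)
  t10 'z' -> {1,2,5}, take 1 (0->1 ok)
  t11 'z' -> {1,2,5}, take 1 (1->1 ok)
  t12 'x' -> {4}, take 4 (1->4 ok)
  t13 'z' -> {1,2,5}, take 1 (4->1 ok)
  t14 'z' -> {1,2,5}, take 1 (1->1 ok)
  t15 'z' -> {1,2,5}, take 1 (1->1 ok)
  t16 'z' -> {1,2,5}, take 1 (1->1 ok)
  t17 'z' -> {1,2,5}, take 1 (1->1 ok)
  t18 'z' -> {1,2,5}, take 5 (1->5 ok)
  t19 'y' -> {0}, take 0 (5->0 ok)
  t20 'y' -> {0}, take 0 (0->0 ok)
  t21 'z' -> {1,2,5}, take 1 (0->1 ok)
  t22 'z' -> {1,2,5}, take 2 (1->2 ok)
  t23 'x' -> {4}, take 4 (2->4 ok)
  t24 'z' -> {1,2,5}, take 1 (4->1 ok)
  t25 'w' -> {3}, take 3 (1->3 ok)

0,0,1,2,4,4,2,1,5,0,1,1,4,1,1,1,1,1,5,0,0,1,2,4,1,3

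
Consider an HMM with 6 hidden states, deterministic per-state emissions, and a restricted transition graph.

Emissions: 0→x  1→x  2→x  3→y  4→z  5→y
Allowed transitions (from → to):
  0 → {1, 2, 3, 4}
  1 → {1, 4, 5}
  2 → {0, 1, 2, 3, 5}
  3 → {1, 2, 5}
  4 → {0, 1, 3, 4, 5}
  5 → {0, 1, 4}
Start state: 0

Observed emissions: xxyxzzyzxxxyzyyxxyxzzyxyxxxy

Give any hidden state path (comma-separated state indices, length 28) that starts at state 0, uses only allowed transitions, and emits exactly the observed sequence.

0,2,5,1,4,4,5,4,0,2,2,5,4,3,5,1,1,5,0,4,4,3,1,5,0,2,1,5

  pos 0: x in {0,1,2}, choose 0; start
  pos 1: x in {0,1,2}, choose 2; 0->2 ok
  pos 2: y in {3,5}, choose 5; 2->5 ok
  pos 3: x in {0,1,2}, choose 1; 5->1 ok
  pos 4: z in {4}, choose 4; 1->4 ok
  pos 5: z in {4}, choose 4; 4->4 ok
  pos 6: y in {3,5}, choose 5; 4->5 ok
  pos 7: z in {4}, choose 4; 5->4 ok
  pos 8: x in {0,1,2}, choose 0; 4->0 ok
  pos 9: x in {0,1,2}, choose 2; 0->2 ok
  pos 10: x in {0,1,2}, choose 2; 2->2 ok
  pos 11: y in {3,5}, choose 5; 2->5 ok
  pos 12: z in {4}, choose 4; 5->4 ok
  pos 13: y in {3,5}, choose 3; 4->3 ok
  pos 14: y in {3,5}, choose 5; 3->5 ok
  pos 15: x in {0,1,2}, choose 1; 5->1 ok
  pos 16: x in {0,1,2}, choose 1; 1->1 ok
  pos 17: y in {3,5}, choose 5; 1->5 ok
  pos 18: x in {0,1,2}, choose 0; 5->0 ok
  pos 19: z in {4}, choose 4; 0->4 ok
  pos 20: z in {4}, choose 4; 4->4 ok
  pos 21: y in {3,5}, choose 3; 4->3 ok
  pos 22: x in {0,1,2}, choose 1; 3->1 ok
  pos 23: y in {3,5}, choose 5; 1->5 ok
  pos 24: x in {0,1,2}, choose 0; 5->0 ok
  pos 25: x in {0,1,2}, choose 2; 0->2 ok
  pos 26: x in {0,1,2}, choose 1; 2->1 ok
  pos 27: y in {3,5}, choose 5; 1->5 ok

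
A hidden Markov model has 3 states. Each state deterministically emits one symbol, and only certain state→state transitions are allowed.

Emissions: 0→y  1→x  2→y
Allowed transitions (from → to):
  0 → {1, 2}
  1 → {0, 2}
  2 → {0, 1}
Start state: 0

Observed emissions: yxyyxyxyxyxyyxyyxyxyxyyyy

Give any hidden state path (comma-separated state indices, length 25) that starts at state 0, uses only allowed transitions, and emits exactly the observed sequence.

0,1,0,2,1,2,1,0,1,0,1,2,0,1,2,0,1,0,1,0,1,0,2,0,2

  0: obs=y cand={0,2} pick 0 [start]
  1: obs=x cand={1} pick 1 [0->1 ok]
  2: obs=y cand={0,2} pick 0 [1->0 ok]
  3: obs=y cand={0,2} pick 2 [0->2 ok]
  4: obs=x cand={1} pick 1 [2->1 ok]
  5: obs=y cand={0,2} pick 2 [1->2 ok]
  6: obs=x cand={1} pick 1 [2->1 ok]
  7: obs=y cand={0,2} pick 0 [1->0 ok]
  8: obs=x cand={1} pick 1 [0->1 ok]
  9: obs=y cand={0,2} pick 0 [1->0 ok]
  10: obs=x cand={1} pick 1 [0->1 ok]
  11: obs=y cand={0,2} pick 2 [1->2 ok]
  12: obs=y cand={0,2} pick 0 [2->0 ok]
  13: obs=x cand={1} pick 1 [0->1 ok]
  14: obs=y cand={0,2} pick 2 [1->2 ok]
  15: obs=y cand={0,2} pick 0 [2->0 ok]
  16: obs=x cand={1} pick 1 [0->1 ok]
  17: obs=y cand={0,2} pick 0 [1->0 ok]
  18: obs=x cand={1} pick 1 [0->1 ok]
  19: obs=y cand={0,2} pick 0 [1->0 ok]
  20: obs=x cand={1} pick 1 [0->1 ok]
  21: obs=y cand={0,2} pick 0 [1->0 ok]
  22: obs=y cand={0,2} pick 2 [0->2 ok]
  23: obs=y cand={0,2} pick 0 [2->0 ok]
  24: obs=y cand={0,2} pick 2 [0->2 ok]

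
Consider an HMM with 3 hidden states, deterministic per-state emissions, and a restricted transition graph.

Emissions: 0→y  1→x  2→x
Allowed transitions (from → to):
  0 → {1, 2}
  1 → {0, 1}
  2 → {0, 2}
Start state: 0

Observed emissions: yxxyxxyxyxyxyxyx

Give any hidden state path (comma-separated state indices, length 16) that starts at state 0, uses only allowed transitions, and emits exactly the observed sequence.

0,1,1,0,1,1,0,2,0,1,0,1,0,1,0,2

  t0 'y' -> {0}, take 0 (start)
  t1 'x' -> {1,2}, take 1 (0->1 ok)
  t2 'x' -> {1,2}, take 1 (1->1 ok)
  t3 'y' -> {0}, take 0 (1->0 ok)
  t4 'x' -> {1,2}, take 1 (0->1 ok)
  t5 'x' -> {1,2}, take 1 (1->1 ok)
  t6 'y' -> {0}, take 0 (1->0 ok)
  t7 'x' -> {1,2}, take 2 (0->2 ok)
  t8 'y' -> {0}, take 0 (2->0 ok)
  t9 'x' -> {1,2}, take 1 (0->1 ok)
  t10 'y' -> {0}, take 0 (1->0 ok)
  t11 'x' -> {1,2}, take 1 (0->1 ok)
  t12 'y' -> {0}, take 0 (1->0 ok)
  t13 'x' -> {1,2}, take 1 (0->1 ok)
  t14 'y' -> {0}, take 0 (1->0 ok)
  t15 'x' -> {1,2}, take 2 (0->2 ok)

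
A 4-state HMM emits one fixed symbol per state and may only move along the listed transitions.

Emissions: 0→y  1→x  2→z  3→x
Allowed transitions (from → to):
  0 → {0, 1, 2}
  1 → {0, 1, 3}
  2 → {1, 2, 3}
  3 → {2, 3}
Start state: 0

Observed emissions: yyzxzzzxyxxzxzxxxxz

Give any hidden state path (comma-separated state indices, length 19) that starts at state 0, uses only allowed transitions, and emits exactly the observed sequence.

  pos 0: y in {0}, choose 0; start
  pos 1: y in {0}, choose 0; 0->0 ok
  pos 2: z in {2}, choose 2; 0->2 ok
  pos 3: x in {1,3}, choose 3; 2->3 ok
  pos 4: z in {2}, choose 2; 3->2 ok
  pos 5: z in {2}, choose 2; 2->2 ok
  pos 6: z in {2}, choose 2; 2->2 ok
  pos 7: x in {1,3}, choose 1; 2->1 ok
  pos 8: y in {0}, choose 0; 1->0 ok
  pos 9: x in {1,3}, choose 1; 0->1 ok
  pos 10: x in {1,3}, choose 3; 1->3 ok
  pos 11: z in {2}, choose 2; 3->2 ok
  pos 12: x in {1,3}, choose 3; 2->3 ok
  pos 13: z in {2}, choose 2; 3->2 ok
  pos 14: x in {1,3}, choose 1; 2->1 ok
  pos 15: x in {1,3}, choose 1; 1->1 ok
  pos 16: x in {1,3}, choose 3; 1->3 ok
  pos 17: x in {1,3}, choose 3; 3->3 ok
  pos 18: z in {2}, choose 2; 3->2 ok

0,0,2,3,2,2,2,1,0,1,3,2,3,2,1,1,3,3,2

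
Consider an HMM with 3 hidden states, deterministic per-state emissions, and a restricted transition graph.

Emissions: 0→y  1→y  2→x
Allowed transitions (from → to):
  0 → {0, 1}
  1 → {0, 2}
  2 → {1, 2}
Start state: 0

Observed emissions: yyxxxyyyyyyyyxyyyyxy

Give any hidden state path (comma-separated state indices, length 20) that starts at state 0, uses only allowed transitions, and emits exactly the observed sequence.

  pos 0: y in {0,1}, choose 0; start
  pos 1: y in {0,1}, choose 1; 0->1 ok
  pos 2: x in {2}, choose 2; 1->2 ok
  pos 3: x in {2}, choose 2; 2->2 ok
  pos 4: x in {2}, choose 2; 2->2 ok
  pos 5: y in {0,1}, choose 1; 2->1 ok
  pos 6: y in {0,1}, choose 0; 1->0 ok
  pos 7: y in {0,1}, choose 0; 0->0 ok
  pos 8: y in {0,1}, choose 0; 0->0 ok
  pos 9: y in {0,1}, choose 1; 0->1 ok
  pos 10: y in {0,1}, choose 0; 1->0 ok
  pos 11: y in {0,1}, choose 0; 0->0 ok
  pos 12: y in {0,1}, choose 1; 0->1 ok
  pos 13: x in {2}, choose 2; 1->2 ok
  pos 14: y in {0,1}, choose 1; 2->1 ok
  pos 15: y in {0,1}, choose 0; 1->0 ok
  pos 16: y in {0,1}, choose 0; 0->0 ok
  pos 17: y in {0,1}, choose 1; 0->1 ok
  pos 18: x in {2}, choose 2; 1->2 ok
  pos 19: y in {0,1}, choose 1; 2->1 ok

0,1,2,2,2,1,0,0,0,1,0,0,1,2,1,0,0,1,2,1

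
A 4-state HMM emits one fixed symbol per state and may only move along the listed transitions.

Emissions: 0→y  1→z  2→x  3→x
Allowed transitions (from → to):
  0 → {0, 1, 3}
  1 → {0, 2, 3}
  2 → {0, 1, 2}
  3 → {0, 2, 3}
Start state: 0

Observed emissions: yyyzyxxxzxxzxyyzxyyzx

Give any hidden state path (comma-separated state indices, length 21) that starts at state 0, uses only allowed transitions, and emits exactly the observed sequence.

0,0,0,1,0,3,3,2,1,3,2,1,2,0,0,1,2,0,0,1,2

  0: obs=y cand={0} pick 0 [start]
  1: obs=y cand={0} pick 0 [0->0 ok]
  2: obs=y cand={0} pick 0 [0->0 ok]
  3: obs=z cand={1} pick 1 [0->1 ok]
  4: obs=y cand={0} pick 0 [1->0 ok]
  5: obs=x cand={2,3} pick 3 [0->3 ok]
  6: obs=x cand={2,3} pick 3 [3->3 ok]
  7: obs=x cand={2,3} pick 2 [3->2 ok]
  8: obs=z cand={1} pick 1 [2->1 ok]
  9: obs=x cand={2,3} pick 3 [1->3 ok]
  10: obs=x cand={2,3} pick 2 [3->2 ok]
  11: obs=z cand={1} pick 1 [2->1 ok]
  12: obs=x cand={2,3} pick 2 [1->2 ok]
  13: obs=y cand={0} pick 0 [2->0 ok]
  14: obs=y cand={0} pick 0 [0->0 ok]
  15: obs=z cand={1} pick 1 [0->1 ok]
  16: obs=x cand={2,3} pick 2 [1->2 ok]
  17: obs=y cand={0} pick 0 [2->0 ok]
  18: obs=y cand={0} pick 0 [0->0 ok]
  19: obs=z cand={1} pick 1 [0->1 ok]
  20: obs=x cand={2,3} pick 2 [1->2 ok]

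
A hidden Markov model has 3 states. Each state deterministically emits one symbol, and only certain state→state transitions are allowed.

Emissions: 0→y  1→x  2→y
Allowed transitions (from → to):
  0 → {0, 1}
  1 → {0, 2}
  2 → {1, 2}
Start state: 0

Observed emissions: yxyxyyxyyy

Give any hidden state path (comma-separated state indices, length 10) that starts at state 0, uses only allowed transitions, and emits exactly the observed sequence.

  [0] y  {0,2}  => 0  start
  [1] x  {1}  => 1  0->1 ok
  [2] y  {0,2}  => 0  1->0 ok
  [3] x  {1}  => 1  0->1 ok
  [4] y  {0,2}  => 2  1->2 ok
  [5] y  {0,2}  => 2  2->2 ok
  [6] x  {1}  => 1  2->1 ok
  [7] y  {0,2}  => 0  1->0 ok
  [8] y  {0,2}  => 0  0->0 ok
  [9] y  {0,2}  => 0  0->0 ok

0,1,0,1,2,2,1,0,0,0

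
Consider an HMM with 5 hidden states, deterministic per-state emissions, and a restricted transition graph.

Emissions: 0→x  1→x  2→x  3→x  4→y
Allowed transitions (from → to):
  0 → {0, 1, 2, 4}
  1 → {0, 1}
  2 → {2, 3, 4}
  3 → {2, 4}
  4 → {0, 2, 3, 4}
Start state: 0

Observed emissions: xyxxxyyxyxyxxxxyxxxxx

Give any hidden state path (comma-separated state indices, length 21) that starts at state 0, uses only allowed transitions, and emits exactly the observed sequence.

0,4,3,2,3,4,4,3,4,3,4,3,2,3,2,4,0,1,1,0,0

  t0 'x' -> {0,1,2,3}, take 0 (start)
  t1 'y' -> {4}, take 4 (0->4 ok)
  t2 'x' -> {0,1,2,3}, take 3 (4->3 ok)
  t3 'x' -> {0,1,2,3}, take 2 (3->2 ok)
  t4 'x' -> {0,1,2,3}, take 3 (2->3 ok)
  t5 'y' -> {4}, take 4 (3->4 ok)
  t6 'y' -> {4}, take 4 (4->4 ok)
  t7 'x' -> {0,1,2,3}, take 3 (4->3 ok)
  t8 'y' -> {4}, take 4 (3->4 ok)
  t9 'x' -> {0,1,2,3}, take 3 (4->3 ok)
  t10 'y' -> {4}, take 4 (3->4 ok)
  t11 'x' -> {0,1,2,3}, take 3 (4->3 ok)
  t12 'x' -> {0,1,2,3}, take 2 (3->2 ok)
  t13 'x' -> {0,1,2,3}, take 3 (2->3 ok)
  t14 'x' -> {0,1,2,3}, take 2 (3->2 ok)
  t15 'y' -> {4}, take 4 (2->4 ok)
  t16 'x' -> {0,1,2,3}, take 0 (4->0 ok)
  t17 'x' -> {0,1,2,3}, take 1 (0->1 ok)
  t18 'x' -> {0,1,2,3}, take 1 (1->1 ok)
  t19 'x' -> {0,1,2,3}, take 0 (1->0 ok)
  t20 'x' -> {0,1,2,3}, take 0 (0->0 ok)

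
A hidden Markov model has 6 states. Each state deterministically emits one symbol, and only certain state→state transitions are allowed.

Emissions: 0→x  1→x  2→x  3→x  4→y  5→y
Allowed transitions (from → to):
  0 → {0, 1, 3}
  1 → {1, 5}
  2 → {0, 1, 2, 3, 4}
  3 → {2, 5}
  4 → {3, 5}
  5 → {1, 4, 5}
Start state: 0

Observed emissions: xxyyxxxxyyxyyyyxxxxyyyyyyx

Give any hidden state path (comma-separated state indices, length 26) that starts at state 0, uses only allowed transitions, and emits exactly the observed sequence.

  t0 'x' -> {0,1,2,3}, take 0 (start)
  t1 'x' -> {0,1,2,3}, take 1 (0->1 ok)
  t2 'y' -> {4,5}, take 5 (1->5 ok)
  t3 'y' -> {4,5}, take 4 (5->4 ok)
  t4 'x' -> {0,1,2,3}, take 3 (4->3 ok)
  t5 'x' -> {0,1,2,3}, take 2 (3->2 ok)
  t6 'x' -> {0,1,2,3}, take 0 (2->0 ok)
  t7 'x' -> {0,1,2,3}, take 3 (0->3 ok)
  t8 'y' -> {4,5}, take 5 (3->5 ok)
  t9 'y' -> {4,5}, take 4 (5->4 ok)
  t10 'x' -> {0,1,2,3}, take 3 (4->3 ok)
  t11 'y' -> {4,5}, take 5 (3->5 ok)
  t12 'y' -> {4,5}, take 5 (5->5 ok)
  t13 'y' -> {4,5}, take 5 (5->5 ok)
  t14 'y' -> {4,5}, take 4 (5->4 ok)
  t15 'x' -> {0,1,2,3}, take 3 (4->3 ok)
  t16 'x' -> {0,1,2,3}, take 2 (3->2 ok)
  t17 'x' -> {0,1,2,3}, take 0 (2->0 ok)
  t18 'x' -> {0,1,2,3}, take 1 (0->1 ok)
  t19 'y' -> {4,5}, take 5 (1->5 ok)
  t20 'y' -> {4,5}, take 5 (5->5 ok)
  t21 'y' -> {4,5}, take 5 (5->5 ok)
  t22 'y' -> {4,5}, take 5 (5->5 ok)
  t23 'y' -> {4,5}, take 4 (5->4 ok)
  t24 'y' -> {4,5}, take 5 (4->5 ok)
  t25 'x' -> {0,1,2,3}, take 1 (5->1 ok)

0,1,5,4,3,2,0,3,5,4,3,5,5,5,4,3,2,0,1,5,5,5,5,4,5,1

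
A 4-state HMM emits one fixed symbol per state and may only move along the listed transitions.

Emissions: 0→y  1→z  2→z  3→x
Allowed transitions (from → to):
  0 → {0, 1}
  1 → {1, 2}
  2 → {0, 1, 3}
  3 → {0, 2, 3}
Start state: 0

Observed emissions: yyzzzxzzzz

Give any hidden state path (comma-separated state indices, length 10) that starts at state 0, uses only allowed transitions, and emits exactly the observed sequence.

0,0,1,1,2,3,2,1,1,1

  t0 'y' -> {0}, take 0 (start)
  t1 'y' -> {0}, take 0 (0->0 ok)
  t2 'z' -> {1,2}, take 1 (0->1 ok)
  t3 'z' -> {1,2}, take 1 (1->1 ok)
  t4 'z' -> {1,2}, take 2 (1->2 ok)
  t5 'x' -> {3}, take 3 (2->3 ok)
  t6 'z' -> {1,2}, take 2 (3->2 ok)
  t7 'z' -> {1,2}, take 1 (2->1 ok)
  t8 'z' -> {1,2}, take 1 (1->1 ok)
  t9 'z' -> {1,2}, take 1 (1->1 ok)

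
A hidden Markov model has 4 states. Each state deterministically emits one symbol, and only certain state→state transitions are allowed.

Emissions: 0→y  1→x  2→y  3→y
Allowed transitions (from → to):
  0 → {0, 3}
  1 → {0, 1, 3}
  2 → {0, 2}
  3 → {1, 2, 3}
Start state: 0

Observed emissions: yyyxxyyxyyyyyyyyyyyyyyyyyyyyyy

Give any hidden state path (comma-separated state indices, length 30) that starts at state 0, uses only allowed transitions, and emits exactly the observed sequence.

0,0,3,1,1,3,3,1,3,2,0,0,0,3,3,3,2,0,3,2,2,2,0,0,3,2,2,0,3,2

  t0 'y' -> {0,2,3}, take 0 (start)
  t1 'y' -> {0,2,3}, take 0 (0->0 ok)
  t2 'y' -> {0,2,3}, take 3 (0->3 ok)
  t3 'x' -> {1}, take 1 (3->1 ok)
  t4 'x' -> {1}, take 1 (1->1 ok)
  t5 'y' -> {0,2,3}, take 3 (1->3 ok)
  t6 'y' -> {0,2,3}, take 3 (3->3 ok)
  t7 'x' -> {1}, take 1 (3->1 ok)
  t8 'y' -> {0,2,3}, take 3 (1->3 ok)
  t9 'y' -> {0,2,3}, take 2 (3->2 ok)
  t10 'y' -> {0,2,3}, take 0 (2->0 ok)
  t11 'y' -> {0,2,3}, take 0 (0->0 ok)
  t12 'y' -> {0,2,3}, take 0 (0->0 ok)
  t13 'y' -> {0,2,3}, take 3 (0->3 ok)
  t14 'y' -> {0,2,3}, take 3 (3->3 ok)
  t15 'y' -> {0,2,3}, take 3 (3->3 ok)
  t16 'y' -> {0,2,3}, take 2 (3->2 ok)
  t17 'y' -> {0,2,3}, take 0 (2->0 ok)
  t18 'y' -> {0,2,3}, take 3 (0->3 ok)
  t19 'y' -> {0,2,3}, take 2 (3->2 ok)
  t20 'y' -> {0,2,3}, take 2 (2->2 ok)
  t21 'y' -> {0,2,3}, take 2 (2->2 ok)
  t22 'y' -> {0,2,3}, take 0 (2->0 ok)
  t23 'y' -> {0,2,3}, take 0 (0->0 ok)
  t24 'y' -> {0,2,3}, take 3 (0->3 ok)
  t25 'y' -> {0,2,3}, take 2 (3->2 ok)
  t26 'y' -> {0,2,3}, take 2 (2->2 ok)
  t27 'y' -> {0,2,3}, take 0 (2->0 ok)
  t28 'y' -> {0,2,3}, take 3 (0->3 ok)
  t29 'y' -> {0,2,3}, take 2 (3->2 ok)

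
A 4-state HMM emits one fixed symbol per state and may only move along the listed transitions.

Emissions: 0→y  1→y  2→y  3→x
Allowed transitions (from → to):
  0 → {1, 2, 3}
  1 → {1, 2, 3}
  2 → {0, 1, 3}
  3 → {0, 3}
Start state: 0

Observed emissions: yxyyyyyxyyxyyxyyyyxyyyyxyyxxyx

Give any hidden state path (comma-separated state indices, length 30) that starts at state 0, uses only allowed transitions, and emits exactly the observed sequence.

  t0 'y' -> {0,1,2}, take 0 (start)
  t1 'x' -> {3}, take 3 (0->3 ok)
  t2 'y' -> {0,1,2}, take 0 (3->0 ok)
  t3 'y' -> {0,1,2}, take 1 (0->1 ok)
  t4 'y' -> {0,1,2}, take 1 (1->1 ok)
  t5 'y' -> {0,1,2}, take 1 (1->1 ok)
  t6 'y' -> {0,1,2}, take 2 (1->2 ok)
  t7 'x' -> {3}, take 3 (2->3 ok)
  t8 'y' -> {0,1,2}, take 0 (3->0 ok)
  t9 'y' -> {0,1,2}, take 1 (0->1 ok)
  t10 'x' -> {3}, take 3 (1->3 ok)
  t11 'y' -> {0,1,2}, take 0 (3->0 ok)
  t12 'y' -> {0,1,2}, take 2 (0->2 ok)
  t13 'x' -> {3}, take 3 (2->3 ok)
  t14 'y' -> {0,1,2}, take 0 (3->0 ok)
  t15 'y' -> {0,1,2}, take 1 (0->1 ok)
  t16 'y' -> {0,1,2}, take 2 (1->2 ok)
  t17 'y' -> {0,1,2}, take 1 (2->1 ok)
  t18 'x' -> {3}, take 3 (1->3 ok)
  t19 'y' -> {0,1,2}, take 0 (3->0 ok)
  t20 'y' -> {0,1,2}, take 1 (0->1 ok)
  t21 'y' -> {0,1,2}, take 1 (1->1 ok)
  t22 'y' -> {0,1,2}, take 2 (1->2 ok)
  t23 'x' -> {3}, take 3 (2->3 ok)
  t24 'y' -> {0,1,2}, take 0 (3->0 ok)
  t25 'y' -> {0,1,2}, take 2 (0->2 ok)
  t26 'x' -> {3}, take 3 (2->3 ok)
  t27 'x' -> {3}, take 3 (3->3 ok)
  t28 'y' -> {0,1,2}, take 0 (3->0 ok)
  t29 'x' -> {3}, take 3 (0->3 ok)

0,3,0,1,1,1,2,3,0,1,3,0,2,3,0,1,2,1,3,0,1,1,2,3,0,2,3,3,0,3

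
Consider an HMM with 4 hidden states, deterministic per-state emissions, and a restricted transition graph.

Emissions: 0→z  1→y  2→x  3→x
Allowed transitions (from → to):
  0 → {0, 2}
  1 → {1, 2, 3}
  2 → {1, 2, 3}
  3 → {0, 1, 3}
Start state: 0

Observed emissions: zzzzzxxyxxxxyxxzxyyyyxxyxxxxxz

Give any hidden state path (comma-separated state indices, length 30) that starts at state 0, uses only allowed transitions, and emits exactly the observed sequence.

  pos 0: z in {0}, choose 0; start
  pos 1: z in {0}, choose 0; 0->0 ok
  pos 2: z in {0}, choose 0; 0->0 ok
  pos 3: z in {0}, choose 0; 0->0 ok
  pos 4: z in {0}, choose 0; 0->0 ok
  pos 5: x in {2,3}, choose 2; 0->2 ok
  pos 6: x in {2,3}, choose 3; 2->3 ok
  pos 7: y in {1}, choose 1; 3->1 ok
  pos 8: x in {2,3}, choose 2; 1->2 ok
  pos 9: x in {2,3}, choose 2; 2->2 ok
  pos 10: x in {2,3}, choose 2; 2->2 ok
  pos 11: x in {2,3}, choose 2; 2->2 ok
  pos 12: y in {1}, choose 1; 2->1 ok
  pos 13: x in {2,3}, choose 3; 1->3 ok
  pos 14: x in {2,3}, choose 3; 3->3 ok
  pos 15: z in {0}, choose 0; 3->0 ok
  pos 16: x in {2,3}, choose 2; 0->2 ok
  pos 17: y in {1}, choose 1; 2->1 ok
  pos 18: y in {1}, choose 1; 1->1 ok
  pos 19: y in {1}, choose 1; 1->1 ok
  pos 20: y in {1}, choose 1; 1->1 ok
  pos 21: x in {2,3}, choose 3; 1->3 ok
  pos 22: x in {2,3}, choose 3; 3->3 ok
  pos 23: y in {1}, choose 1; 3->1 ok
  pos 24: x in {2,3}, choose 2; 1->2 ok
  pos 25: x in {2,3}, choose 2; 2->2 ok
  pos 26: x in {2,3}, choose 2; 2->2 ok
  pos 27: x in {2,3}, choose 2; 2->2 ok
  pos 28: x in {2,3}, choose 3; 2->3 ok
  pos 29: z in {0}, choose 0; 3->0 ok

0,0,0,0,0,2,3,1,2,2,2,2,1,3,3,0,2,1,1,1,1,3,3,1,2,2,2,2,3,0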